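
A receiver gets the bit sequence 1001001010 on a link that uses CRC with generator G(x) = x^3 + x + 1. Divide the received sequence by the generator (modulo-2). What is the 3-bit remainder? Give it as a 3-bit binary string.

000

Modulo-2 division of 1001001010 by 1011:
  pos 0: 1001 XOR 1011 = 0010
  pos 2: 1000 XOR 1011 = 0011
  pos 4: 1110 XOR 1011 = 0101
  pos 5: 1011 XOR 1011 = 0000
Remainder = 000 (zero — the frame passes the CRC check).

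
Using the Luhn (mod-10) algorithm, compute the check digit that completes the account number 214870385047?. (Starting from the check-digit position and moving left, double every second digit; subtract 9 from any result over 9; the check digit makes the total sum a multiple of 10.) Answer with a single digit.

Partial digits right→left: 7 4 0 5 8 3 0 7 8 4 1 2
Double every second digit counting from the check-digit position (so the 1st, 3rd, 5th, ... of the partial from the right).
  doubled (with −9 where >9): 5 0 7 0 7 2 → sum 21
  kept as-is: 4 5 3 7 4 2 → sum 25
Total = 21 + 25 = 46.
Check digit = (10 − (46 mod 10)) mod 10 = 4.

4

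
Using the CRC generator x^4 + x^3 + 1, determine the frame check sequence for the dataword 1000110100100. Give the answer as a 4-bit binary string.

0110

Append 4 zeros: 10001101001000000. Divide by 11001 (XOR where the leading bit is 1):
  pos 0: 10001 XOR 11001 = 01000
  pos 1: 10001 XOR 11001 = 01000
  pos 2: 10000 XOR 11001 = 01001
  pos 3: 10011 XOR 11001 = 01010
  pos 4: 10100 XOR 11001 = 01101
  pos 5: 11010 XOR 11001 = 00011
  pos 8: 11100 XOR 11001 = 00101
  pos 10: 10100 XOR 11001 = 01101
  pos 11: 11010 XOR 11001 = 00011
Remainder (last 4 bits) = 0110. This is the CRC / FCS.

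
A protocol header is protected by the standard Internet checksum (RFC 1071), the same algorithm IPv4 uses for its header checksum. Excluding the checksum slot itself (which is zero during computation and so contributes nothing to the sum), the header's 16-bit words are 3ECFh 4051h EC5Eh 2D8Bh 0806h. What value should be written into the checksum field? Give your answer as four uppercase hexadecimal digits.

5EEF

One's-complement addition (fold any carry out of bit 15 back into bit 0):
  0x3ECF + 0x4051 = 0x07F20
  0x7F20 + 0xEC5E = 0x16B7E → wrap carry → 0x6B7F
  0x6B7F + 0x2D8B = 0x0990A
  0x990A + 0x0806 = 0x0A110
One's-complement sum = 0xA110.
Checksum = ~0xA110 & 0xFFFF = 0x5EEF.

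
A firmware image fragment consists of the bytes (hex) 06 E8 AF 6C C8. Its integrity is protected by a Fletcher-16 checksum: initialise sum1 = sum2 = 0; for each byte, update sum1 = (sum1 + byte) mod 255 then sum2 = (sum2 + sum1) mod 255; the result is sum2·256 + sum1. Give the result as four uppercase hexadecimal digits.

72D3

Running sums (mod 255):
  after byte 0 (06): sum1=6, sum2=6
  after byte 1 (E8): sum1=238, sum2=244
  after byte 2 (AF): sum1=158, sum2=147
  after byte 3 (6C): sum1=11, sum2=158
  after byte 4 (C8): sum1=211, sum2=114
Checksum = sum2·256 + sum1 = 114·256 + 211 = 29395 = 0x72D3.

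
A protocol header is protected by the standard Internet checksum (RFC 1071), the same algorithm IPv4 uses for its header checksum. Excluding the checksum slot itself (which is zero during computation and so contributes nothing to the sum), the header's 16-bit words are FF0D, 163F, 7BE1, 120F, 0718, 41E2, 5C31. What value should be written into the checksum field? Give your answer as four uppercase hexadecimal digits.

B796

One's-complement addition (fold any carry out of bit 15 back into bit 0):
  0xFF0D + 0x163F = 0x1154C → wrap carry → 0x154D
  0x154D + 0x7BE1 = 0x0912E
  0x912E + 0x120F = 0x0A33D
  0xA33D + 0x0718 = 0x0AA55
  0xAA55 + 0x41E2 = 0x0EC37
  0xEC37 + 0x5C31 = 0x14868 → wrap carry → 0x4869
One's-complement sum = 0x4869.
Checksum = ~0x4869 & 0xFFFF = 0xB796.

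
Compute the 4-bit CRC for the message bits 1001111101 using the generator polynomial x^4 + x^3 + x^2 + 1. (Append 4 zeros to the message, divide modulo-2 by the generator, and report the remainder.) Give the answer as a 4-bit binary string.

0010

Append 4 zeros: 10011111010000. Divide by 11101 (XOR where the leading bit is 1):
  pos 0: 10011 XOR 11101 = 01110
  pos 1: 11101 XOR 11101 = 00000
  pos 6: 11010 XOR 11101 = 00111
  pos 8: 11100 XOR 11101 = 00001
Remainder (last 4 bits) = 0010. This is the CRC / FCS.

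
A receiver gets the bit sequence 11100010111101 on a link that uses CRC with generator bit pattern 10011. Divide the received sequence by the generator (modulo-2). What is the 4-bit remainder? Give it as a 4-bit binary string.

1111

Modulo-2 division of 11100010111101 by 10011:
  pos 0: 11100 XOR 10011 = 01111
  pos 1: 11110 XOR 10011 = 01101
  pos 2: 11011 XOR 10011 = 01000
  pos 3: 10000 XOR 10011 = 00011
  pos 6: 11111 XOR 10011 = 01100
  pos 7: 11001 XOR 10011 = 01010
  pos 8: 10100 XOR 10011 = 00111
Remainder = 1111 (nonzero — an error is detected).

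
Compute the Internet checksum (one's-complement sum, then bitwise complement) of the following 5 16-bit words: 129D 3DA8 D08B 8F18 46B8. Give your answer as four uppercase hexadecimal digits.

095E

One's-complement addition (fold any carry out of bit 15 back into bit 0):
  0x129D + 0x3DA8 = 0x05045
  0x5045 + 0xD08B = 0x120D0 → wrap carry → 0x20D1
  0x20D1 + 0x8F18 = 0x0AFE9
  0xAFE9 + 0x46B8 = 0x0F6A1
One's-complement sum = 0xF6A1.
Checksum = ~0xF6A1 & 0xFFFF = 0x095E.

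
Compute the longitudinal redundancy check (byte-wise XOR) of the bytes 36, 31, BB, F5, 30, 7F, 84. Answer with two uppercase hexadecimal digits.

82

XOR the bytes together:
  start with 0x36
  0x36 ⊕ 0x31 = 0x07
  0x07 ⊕ 0xBB = 0xBC
  0xBC ⊕ 0xF5 = 0x49
  0x49 ⊕ 0x30 = 0x79
  0x79 ⊕ 0x7F = 0x06
  0x06 ⊕ 0x84 = 0x82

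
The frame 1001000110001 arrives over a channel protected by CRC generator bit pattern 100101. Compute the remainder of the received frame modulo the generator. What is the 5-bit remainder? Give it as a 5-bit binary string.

00000

Modulo-2 division of 1001000110001 by 100101:
  pos 0: 100100 XOR 100101 = 000001
  pos 5: 101100 XOR 100101 = 001001
  pos 7: 100101 XOR 100101 = 000000
Remainder = 00000 (zero — the frame passes the CRC check).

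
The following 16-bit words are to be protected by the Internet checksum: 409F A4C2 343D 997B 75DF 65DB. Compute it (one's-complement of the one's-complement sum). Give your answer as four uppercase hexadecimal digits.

712A

One's-complement addition (fold any carry out of bit 15 back into bit 0):
  0x409F + 0xA4C2 = 0x0E561
  0xE561 + 0x343D = 0x1199E → wrap carry → 0x199F
  0x199F + 0x997B = 0x0B31A
  0xB31A + 0x75DF = 0x128F9 → wrap carry → 0x28FA
  0x28FA + 0x65DB = 0x08ED5
One's-complement sum = 0x8ED5.
Checksum = ~0x8ED5 & 0xFFFF = 0x712A.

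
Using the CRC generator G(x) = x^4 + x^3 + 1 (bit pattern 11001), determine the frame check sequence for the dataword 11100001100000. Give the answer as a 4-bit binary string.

1000

Append 4 zeros: 111000011000000000. Divide by 11001 (XOR where the leading bit is 1):
  pos 0: 11100 XOR 11001 = 00101
  pos 2: 10100 XOR 11001 = 01101
  pos 3: 11011 XOR 11001 = 00010
  pos 6: 10100 XOR 11001 = 01101
  pos 7: 11010 XOR 11001 = 00011
  pos 10: 11000 XOR 11001 = 00001
Remainder (last 4 bits) = 1000. This is the CRC / FCS.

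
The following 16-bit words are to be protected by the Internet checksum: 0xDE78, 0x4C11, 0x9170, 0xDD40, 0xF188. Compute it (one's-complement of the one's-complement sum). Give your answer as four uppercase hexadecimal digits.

753B

One's-complement addition (fold any carry out of bit 15 back into bit 0):
  0xDE78 + 0x4C11 = 0x12A89 → wrap carry → 0x2A8A
  0x2A8A + 0x9170 = 0x0BBFA
  0xBBFA + 0xDD40 = 0x1993A → wrap carry → 0x993B
  0x993B + 0xF188 = 0x18AC3 → wrap carry → 0x8AC4
One's-complement sum = 0x8AC4.
Checksum = ~0x8AC4 & 0xFFFF = 0x753B.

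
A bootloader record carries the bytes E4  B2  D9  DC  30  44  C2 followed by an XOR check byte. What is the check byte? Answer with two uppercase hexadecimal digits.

E5

XOR the bytes together:
  start with 0xE4
  0xE4 ⊕ 0xB2 = 0x56
  0x56 ⊕ 0xD9 = 0x8F
  0x8F ⊕ 0xDC = 0x53
  0x53 ⊕ 0x30 = 0x63
  0x63 ⊕ 0x44 = 0x27
  0x27 ⊕ 0xC2 = 0xE5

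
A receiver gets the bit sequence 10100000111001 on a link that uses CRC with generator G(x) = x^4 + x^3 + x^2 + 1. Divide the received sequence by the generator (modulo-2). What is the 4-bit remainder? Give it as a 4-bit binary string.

Modulo-2 division of 10100000111001 by 11101:
  pos 0: 10100 XOR 11101 = 01001
  pos 1: 10010 XOR 11101 = 01111
  pos 2: 11110 XOR 11101 = 00011
  pos 5: 11011 XOR 11101 = 00110
  pos 7: 11010 XOR 11101 = 00111
  pos 9: 11101 XOR 11101 = 00000
Remainder = 0000 (zero — the frame passes the CRC check).

0000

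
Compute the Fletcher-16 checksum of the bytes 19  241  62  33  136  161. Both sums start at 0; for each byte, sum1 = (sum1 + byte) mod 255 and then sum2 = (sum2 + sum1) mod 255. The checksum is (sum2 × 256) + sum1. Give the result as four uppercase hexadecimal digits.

Running sums (mod 255):
  after byte 0 (19): sum1=19, sum2=19
  after byte 1 (241): sum1=5, sum2=24
  after byte 2 (62): sum1=67, sum2=91
  after byte 3 (33): sum1=100, sum2=191
  after byte 4 (136): sum1=236, sum2=172
  after byte 5 (161): sum1=142, sum2=59
Checksum = sum2·256 + sum1 = 59·256 + 142 = 15246 = 0x3B8E.

3B8E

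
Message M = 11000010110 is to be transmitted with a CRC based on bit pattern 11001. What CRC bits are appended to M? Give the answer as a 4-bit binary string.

0000

Append 4 zeros: 110000101100000. Divide by 11001 (XOR where the leading bit is 1):
  pos 0: 11000 XOR 11001 = 00001
  pos 4: 10101 XOR 11001 = 01100
  pos 5: 11001 XOR 11001 = 00000
Remainder (last 4 bits) = 0000. This is the CRC / FCS.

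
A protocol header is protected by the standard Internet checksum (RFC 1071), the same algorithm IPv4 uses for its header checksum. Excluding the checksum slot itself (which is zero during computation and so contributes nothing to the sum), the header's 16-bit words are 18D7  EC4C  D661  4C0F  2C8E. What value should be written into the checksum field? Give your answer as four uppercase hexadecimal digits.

ABDC

One's-complement addition (fold any carry out of bit 15 back into bit 0):
  0x18D7 + 0xEC4C = 0x10523 → wrap carry → 0x0524
  0x0524 + 0xD661 = 0x0DB85
  0xDB85 + 0x4C0F = 0x12794 → wrap carry → 0x2795
  0x2795 + 0x2C8E = 0x05423
One's-complement sum = 0x5423.
Checksum = ~0x5423 & 0xFFFF = 0xABDC.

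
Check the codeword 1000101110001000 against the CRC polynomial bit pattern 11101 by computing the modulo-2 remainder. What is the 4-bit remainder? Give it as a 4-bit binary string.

Modulo-2 division of 1000101110001000 by 11101:
  pos 0: 10001 XOR 11101 = 01100
  pos 1: 11000 XOR 11101 = 00101
  pos 3: 10111 XOR 11101 = 01010
  pos 4: 10101 XOR 11101 = 01000
  pos 5: 10000 XOR 11101 = 01101
  pos 6: 11010 XOR 11101 = 00111
  pos 8: 11101 XOR 11101 = 00000
Remainder = 0000 (zero — the frame passes the CRC check).

0000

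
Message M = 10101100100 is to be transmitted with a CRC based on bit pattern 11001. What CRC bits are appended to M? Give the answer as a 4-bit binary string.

1111

Append 4 zeros: 101011001000000. Divide by 11001 (XOR where the leading bit is 1):
  pos 0: 10101 XOR 11001 = 01100
  pos 1: 11001 XOR 11001 = 00000
  pos 8: 10000 XOR 11001 = 01001
  pos 9: 10010 XOR 11001 = 01011
  pos 10: 10110 XOR 11001 = 01111
Remainder (last 4 bits) = 1111. This is the CRC / FCS.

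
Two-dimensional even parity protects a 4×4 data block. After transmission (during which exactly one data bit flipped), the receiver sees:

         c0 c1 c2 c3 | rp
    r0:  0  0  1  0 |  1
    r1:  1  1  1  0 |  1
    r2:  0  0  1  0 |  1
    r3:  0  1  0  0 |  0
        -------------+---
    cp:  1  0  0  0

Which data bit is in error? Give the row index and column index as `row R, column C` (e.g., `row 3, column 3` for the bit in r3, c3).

row 3, column 2

Recompute each row's even parity and compare to rp:
  r0: data parity 1, sent rp 1 → ok
  r1: data parity 1, sent rp 1 → ok
  r2: data parity 1, sent rp 1 → ok
  r3: data parity 1, sent rp 0 → mismatch
Recompute each column's even parity and compare to cp:
  c0: data parity 1, sent cp 1 → ok
  c1: data parity 0, sent cp 0 → ok
  c2: data parity 1, sent cp 0 → mismatch
  c3: data parity 0, sent cp 0 → ok
Exactly one row (r3) and one column (c2) fail → the flipped bit is at their intersection.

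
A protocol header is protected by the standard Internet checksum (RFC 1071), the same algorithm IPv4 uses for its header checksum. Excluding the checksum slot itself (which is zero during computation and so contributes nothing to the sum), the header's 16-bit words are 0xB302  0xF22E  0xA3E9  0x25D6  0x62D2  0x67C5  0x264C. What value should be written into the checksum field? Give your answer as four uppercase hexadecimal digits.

One's-complement addition (fold any carry out of bit 15 back into bit 0):
  0xB302 + 0xF22E = 0x1A530 → wrap carry → 0xA531
  0xA531 + 0xA3E9 = 0x1491A → wrap carry → 0x491B
  0x491B + 0x25D6 = 0x06EF1
  0x6EF1 + 0x62D2 = 0x0D1C3
  0xD1C3 + 0x67C5 = 0x13988 → wrap carry → 0x3989
  0x3989 + 0x264C = 0x05FD5
One's-complement sum = 0x5FD5.
Checksum = ~0x5FD5 & 0xFFFF = 0xA02A.

A02A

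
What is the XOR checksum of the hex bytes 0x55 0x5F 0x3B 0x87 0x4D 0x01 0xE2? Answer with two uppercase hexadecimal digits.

XOR the bytes together:
  start with 0x55
  0x55 ⊕ 0x5F = 0x0A
  0x0A ⊕ 0x3B = 0x31
  0x31 ⊕ 0x87 = 0xB6
  0xB6 ⊕ 0x4D = 0xFB
  0xFB ⊕ 0x01 = 0xFA
  0xFA ⊕ 0xE2 = 0x18

18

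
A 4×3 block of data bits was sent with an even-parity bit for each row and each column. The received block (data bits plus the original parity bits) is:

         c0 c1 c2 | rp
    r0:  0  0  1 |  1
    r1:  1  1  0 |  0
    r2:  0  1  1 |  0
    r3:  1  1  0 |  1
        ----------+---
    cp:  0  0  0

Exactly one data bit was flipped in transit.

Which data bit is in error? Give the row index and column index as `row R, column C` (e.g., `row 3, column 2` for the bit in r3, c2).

row 3, column 1

Recompute each row's even parity and compare to rp:
  r0: data parity 1, sent rp 1 → ok
  r1: data parity 0, sent rp 0 → ok
  r2: data parity 0, sent rp 0 → ok
  r3: data parity 0, sent rp 1 → mismatch
Recompute each column's even parity and compare to cp:
  c0: data parity 0, sent cp 0 → ok
  c1: data parity 1, sent cp 0 → mismatch
  c2: data parity 0, sent cp 0 → ok
Exactly one row (r3) and one column (c1) fail → the flipped bit is at their intersection.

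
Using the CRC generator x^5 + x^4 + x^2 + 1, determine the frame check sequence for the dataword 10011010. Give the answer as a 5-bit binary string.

01100

Append 5 zeros: 1001101000000. Divide by 110101 (XOR where the leading bit is 1):
  pos 0: 100110 XOR 110101 = 010011
  pos 1: 100111 XOR 110101 = 010010
  pos 2: 100100 XOR 110101 = 010001
  pos 3: 100010 XOR 110101 = 010111
  pos 4: 101110 XOR 110101 = 011011
  pos 5: 110110 XOR 110101 = 000011
Remainder (last 5 bits) = 01100. This is the CRC / FCS.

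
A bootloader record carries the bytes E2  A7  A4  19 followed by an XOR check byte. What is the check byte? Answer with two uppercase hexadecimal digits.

F8

XOR the bytes together:
  start with 0xE2
  0xE2 ⊕ 0xA7 = 0x45
  0x45 ⊕ 0xA4 = 0xE1
  0xE1 ⊕ 0x19 = 0xF8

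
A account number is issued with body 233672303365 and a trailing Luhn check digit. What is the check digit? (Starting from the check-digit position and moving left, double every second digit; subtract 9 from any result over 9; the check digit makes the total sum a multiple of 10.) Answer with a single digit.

6

Partial digits right→left: 5 6 3 3 0 3 2 7 6 3 3 2
Double every second digit counting from the check-digit position (so the 1st, 3rd, 5th, ... of the partial from the right).
  doubled (with −9 where >9): 1 6 0 4 3 6 → sum 20
  kept as-is: 6 3 3 7 3 2 → sum 24
Total = 20 + 24 = 44.
Check digit = (10 − (44 mod 10)) mod 10 = 6.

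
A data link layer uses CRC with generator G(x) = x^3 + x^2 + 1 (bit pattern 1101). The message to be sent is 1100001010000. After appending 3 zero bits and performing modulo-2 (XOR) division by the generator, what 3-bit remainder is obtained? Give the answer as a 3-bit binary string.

110

Append 3 zeros: 1100001010000000. Divide by 1101 (XOR where the leading bit is 1):
  pos 0: 1100 XOR 1101 = 0001
  pos 3: 1001 XOR 1101 = 0100
  pos 4: 1000 XOR 1101 = 0101
  pos 5: 1011 XOR 1101 = 0110
  pos 6: 1100 XOR 1101 = 0001
  pos 9: 1000 XOR 1101 = 0101
  pos 10: 1010 XOR 1101 = 0111
  pos 11: 1110 XOR 1101 = 0011
Remainder (last 3 bits) = 110. This is the CRC / FCS.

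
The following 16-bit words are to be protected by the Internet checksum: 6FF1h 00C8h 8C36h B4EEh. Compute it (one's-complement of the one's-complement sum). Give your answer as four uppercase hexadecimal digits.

4E21

One's-complement addition (fold any carry out of bit 15 back into bit 0):
  0x6FF1 + 0x00C8 = 0x070B9
  0x70B9 + 0x8C36 = 0x0FCEF
  0xFCEF + 0xB4EE = 0x1B1DD → wrap carry → 0xB1DE
One's-complement sum = 0xB1DE.
Checksum = ~0xB1DE & 0xFFFF = 0x4E21.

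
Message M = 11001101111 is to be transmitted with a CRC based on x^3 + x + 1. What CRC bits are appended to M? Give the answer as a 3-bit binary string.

011

Append 3 zeros: 11001101111000. Divide by 1011 (XOR where the leading bit is 1):
  pos 0: 1100 XOR 1011 = 0111
  pos 1: 1111 XOR 1011 = 0100
  pos 2: 1001 XOR 1011 = 0010
  pos 4: 1001 XOR 1011 = 0010
  pos 6: 1011 XOR 1011 = 0000
  pos 10: 1000 XOR 1011 = 0011
Remainder (last 3 bits) = 011. This is the CRC / FCS.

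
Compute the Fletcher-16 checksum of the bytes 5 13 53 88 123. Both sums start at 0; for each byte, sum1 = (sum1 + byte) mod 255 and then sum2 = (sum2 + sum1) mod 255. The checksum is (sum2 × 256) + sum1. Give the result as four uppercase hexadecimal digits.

191B

Running sums (mod 255):
  after byte 0 (5): sum1=5, sum2=5
  after byte 1 (13): sum1=18, sum2=23
  after byte 2 (53): sum1=71, sum2=94
  after byte 3 (88): sum1=159, sum2=253
  after byte 4 (123): sum1=27, sum2=25
Checksum = sum2·256 + sum1 = 25·256 + 27 = 6427 = 0x191B.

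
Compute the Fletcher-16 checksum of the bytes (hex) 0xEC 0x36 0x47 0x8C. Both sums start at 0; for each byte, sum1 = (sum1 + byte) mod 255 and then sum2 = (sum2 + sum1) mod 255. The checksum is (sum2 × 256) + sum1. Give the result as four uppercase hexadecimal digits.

Running sums (mod 255):
  after byte 0 (0xEC): sum1=236, sum2=236
  after byte 1 (0x36): sum1=35, sum2=16
  after byte 2 (0x47): sum1=106, sum2=122
  after byte 3 (0x8C): sum1=246, sum2=113
Checksum = sum2·256 + sum1 = 113·256 + 246 = 29174 = 0x71F6.

71F6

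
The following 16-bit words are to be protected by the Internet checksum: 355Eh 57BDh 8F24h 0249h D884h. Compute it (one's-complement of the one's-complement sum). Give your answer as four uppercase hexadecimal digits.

One's-complement addition (fold any carry out of bit 15 back into bit 0):
  0x355E + 0x57BD = 0x08D1B
  0x8D1B + 0x8F24 = 0x11C3F → wrap carry → 0x1C40
  0x1C40 + 0x0249 = 0x01E89
  0x1E89 + 0xD884 = 0x0F70D
One's-complement sum = 0xF70D.
Checksum = ~0xF70D & 0xFFFF = 0x08F2.

08F2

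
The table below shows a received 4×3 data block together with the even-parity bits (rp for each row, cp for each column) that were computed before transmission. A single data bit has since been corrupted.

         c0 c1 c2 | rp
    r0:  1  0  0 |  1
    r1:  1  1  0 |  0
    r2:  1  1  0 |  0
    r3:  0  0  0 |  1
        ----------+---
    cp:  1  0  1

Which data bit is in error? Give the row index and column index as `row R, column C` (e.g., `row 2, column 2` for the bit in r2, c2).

Recompute each row's even parity and compare to rp:
  r0: data parity 1, sent rp 1 → ok
  r1: data parity 0, sent rp 0 → ok
  r2: data parity 0, sent rp 0 → ok
  r3: data parity 0, sent rp 1 → mismatch
Recompute each column's even parity and compare to cp:
  c0: data parity 1, sent cp 1 → ok
  c1: data parity 0, sent cp 0 → ok
  c2: data parity 0, sent cp 1 → mismatch
Exactly one row (r3) and one column (c2) fail → the flipped bit is at their intersection.

row 3, column 2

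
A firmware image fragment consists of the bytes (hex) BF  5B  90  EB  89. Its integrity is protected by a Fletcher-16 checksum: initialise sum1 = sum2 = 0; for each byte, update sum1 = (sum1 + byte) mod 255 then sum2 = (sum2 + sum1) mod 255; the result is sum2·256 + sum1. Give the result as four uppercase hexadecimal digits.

3F21

Running sums (mod 255):
  after byte 0 (BF): sum1=191, sum2=191
  after byte 1 (5B): sum1=27, sum2=218
  after byte 2 (90): sum1=171, sum2=134
  after byte 3 (EB): sum1=151, sum2=30
  after byte 4 (89): sum1=33, sum2=63
Checksum = sum2·256 + sum1 = 63·256 + 33 = 16161 = 0x3F21.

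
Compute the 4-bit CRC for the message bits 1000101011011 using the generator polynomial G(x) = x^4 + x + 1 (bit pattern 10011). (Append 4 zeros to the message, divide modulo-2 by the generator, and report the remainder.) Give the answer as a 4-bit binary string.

Append 4 zeros: 10001010110110000. Divide by 10011 (XOR where the leading bit is 1):
  pos 0: 10001 XOR 10011 = 00010
  pos 3: 10010 XOR 10011 = 00001
  pos 7: 11101 XOR 10011 = 01110
  pos 8: 11101 XOR 10011 = 01110
  pos 9: 11100 XOR 10011 = 01111
  pos 10: 11110 XOR 10011 = 01101
  pos 11: 11010 XOR 10011 = 01001
  pos 12: 10010 XOR 10011 = 00001
Remainder (last 4 bits) = 0001. This is the CRC / FCS.

0001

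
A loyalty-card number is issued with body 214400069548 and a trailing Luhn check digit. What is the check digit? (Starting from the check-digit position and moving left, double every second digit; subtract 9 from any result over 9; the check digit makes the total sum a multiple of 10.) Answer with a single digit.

Partial digits right→left: 8 4 5 9 6 0 0 0 4 4 1 2
Double every second digit counting from the check-digit position (so the 1st, 3rd, 5th, ... of the partial from the right).
  doubled (with −9 where >9): 7 1 3 0 8 2 → sum 21
  kept as-is: 4 9 0 0 4 2 → sum 19
Total = 21 + 19 = 40.
Check digit = (10 − (40 mod 10)) mod 10 = 0.

0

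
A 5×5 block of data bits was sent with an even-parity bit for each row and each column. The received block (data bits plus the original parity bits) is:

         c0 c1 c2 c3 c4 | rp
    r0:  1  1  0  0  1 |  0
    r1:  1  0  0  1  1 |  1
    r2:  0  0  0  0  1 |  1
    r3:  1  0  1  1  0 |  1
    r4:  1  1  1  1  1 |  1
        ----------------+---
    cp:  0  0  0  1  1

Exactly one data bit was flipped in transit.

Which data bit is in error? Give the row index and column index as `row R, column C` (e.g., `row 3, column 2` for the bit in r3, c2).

row 0, column 4

Recompute each row's even parity and compare to rp:
  r0: data parity 1, sent rp 0 → mismatch
  r1: data parity 1, sent rp 1 → ok
  r2: data parity 1, sent rp 1 → ok
  r3: data parity 1, sent rp 1 → ok
  r4: data parity 1, sent rp 1 → ok
Recompute each column's even parity and compare to cp:
  c0: data parity 0, sent cp 0 → ok
  c1: data parity 0, sent cp 0 → ok
  c2: data parity 0, sent cp 0 → ok
  c3: data parity 1, sent cp 1 → ok
  c4: data parity 0, sent cp 1 → mismatch
Exactly one row (r0) and one column (c4) fail → the flipped bit is at their intersection.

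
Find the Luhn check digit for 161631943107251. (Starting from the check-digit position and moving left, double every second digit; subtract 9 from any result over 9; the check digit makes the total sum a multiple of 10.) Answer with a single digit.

Partial digits right→left: 1 5 2 7 0 1 3 4 9 1 3 6 1 6 1
Double every second digit counting from the check-digit position (so the 1st, 3rd, 5th, ... of the partial from the right).
  doubled (with −9 where >9): 2 4 0 6 9 6 2 2 → sum 31
  kept as-is: 5 7 1 4 1 6 6 → sum 30
Total = 31 + 30 = 61.
Check digit = (10 − (61 mod 10)) mod 10 = 9.

9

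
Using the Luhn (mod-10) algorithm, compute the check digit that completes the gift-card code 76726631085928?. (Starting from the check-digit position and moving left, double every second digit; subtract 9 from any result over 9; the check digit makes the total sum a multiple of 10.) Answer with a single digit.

Partial digits right→left: 8 2 9 5 8 0 1 3 6 6 2 7 6 7
Double every second digit counting from the check-digit position (so the 1st, 3rd, 5th, ... of the partial from the right).
  doubled (with −9 where >9): 7 9 7 2 3 4 3 → sum 35
  kept as-is: 2 5 0 3 6 7 7 → sum 30
Total = 35 + 30 = 65.
Check digit = (10 − (65 mod 10)) mod 10 = 5.

5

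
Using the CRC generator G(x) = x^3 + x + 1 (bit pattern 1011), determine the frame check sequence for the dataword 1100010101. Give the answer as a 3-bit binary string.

Append 3 zeros: 1100010101000. Divide by 1011 (XOR where the leading bit is 1):
  pos 0: 1100 XOR 1011 = 0111
  pos 1: 1110 XOR 1011 = 0101
  pos 2: 1011 XOR 1011 = 0000
  pos 7: 1010 XOR 1011 = 0001
Remainder (last 3 bits) = 100. This is the CRC / FCS.

100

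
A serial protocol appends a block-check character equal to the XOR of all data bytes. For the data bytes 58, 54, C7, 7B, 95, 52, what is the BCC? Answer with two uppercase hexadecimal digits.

XOR the bytes together:
  start with 0x58
  0x58 ⊕ 0x54 = 0x0C
  0x0C ⊕ 0xC7 = 0xCB
  0xCB ⊕ 0x7B = 0xB0
  0xB0 ⊕ 0x95 = 0x25
  0x25 ⊕ 0x52 = 0x77

77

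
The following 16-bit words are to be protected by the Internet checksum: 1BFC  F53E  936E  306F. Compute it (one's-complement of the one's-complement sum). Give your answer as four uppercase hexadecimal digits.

One's-complement addition (fold any carry out of bit 15 back into bit 0):
  0x1BFC + 0xF53E = 0x1113A → wrap carry → 0x113B
  0x113B + 0x936E = 0x0A4A9
  0xA4A9 + 0x306F = 0x0D518
One's-complement sum = 0xD518.
Checksum = ~0xD518 & 0xFFFF = 0x2AE7.

2AE7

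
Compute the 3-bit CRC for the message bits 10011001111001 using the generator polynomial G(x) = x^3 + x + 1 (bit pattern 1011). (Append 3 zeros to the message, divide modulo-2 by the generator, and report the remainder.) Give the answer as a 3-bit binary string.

111

Append 3 zeros: 10011001111001000. Divide by 1011 (XOR where the leading bit is 1):
  pos 0: 1001 XOR 1011 = 0010
  pos 2: 1010 XOR 1011 = 0001
  pos 5: 1011 XOR 1011 = 0000
  pos 9: 1100 XOR 1011 = 0111
  pos 10: 1111 XOR 1011 = 0100
  pos 11: 1000 XOR 1011 = 0011
  pos 13: 1100 XOR 1011 = 0111
Remainder (last 3 bits) = 111. This is the CRC / FCS.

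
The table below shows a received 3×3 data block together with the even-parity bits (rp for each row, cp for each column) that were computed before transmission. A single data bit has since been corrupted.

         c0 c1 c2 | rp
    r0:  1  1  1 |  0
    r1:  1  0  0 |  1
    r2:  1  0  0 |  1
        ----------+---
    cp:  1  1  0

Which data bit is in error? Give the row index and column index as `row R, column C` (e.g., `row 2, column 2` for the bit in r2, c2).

row 0, column 2

Recompute each row's even parity and compare to rp:
  r0: data parity 1, sent rp 0 → mismatch
  r1: data parity 1, sent rp 1 → ok
  r2: data parity 1, sent rp 1 → ok
Recompute each column's even parity and compare to cp:
  c0: data parity 1, sent cp 1 → ok
  c1: data parity 1, sent cp 1 → ok
  c2: data parity 1, sent cp 0 → mismatch
Exactly one row (r0) and one column (c2) fail → the flipped bit is at their intersection.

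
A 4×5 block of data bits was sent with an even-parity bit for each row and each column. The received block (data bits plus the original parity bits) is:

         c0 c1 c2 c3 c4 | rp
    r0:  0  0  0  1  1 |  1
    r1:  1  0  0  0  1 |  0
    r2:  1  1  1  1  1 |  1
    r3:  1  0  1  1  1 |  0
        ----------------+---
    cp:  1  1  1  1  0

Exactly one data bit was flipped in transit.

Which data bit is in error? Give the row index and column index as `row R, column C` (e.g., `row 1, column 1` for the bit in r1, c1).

row 0, column 2

Recompute each row's even parity and compare to rp:
  r0: data parity 0, sent rp 1 → mismatch
  r1: data parity 0, sent rp 0 → ok
  r2: data parity 1, sent rp 1 → ok
  r3: data parity 0, sent rp 0 → ok
Recompute each column's even parity and compare to cp:
  c0: data parity 1, sent cp 1 → ok
  c1: data parity 1, sent cp 1 → ok
  c2: data parity 0, sent cp 1 → mismatch
  c3: data parity 1, sent cp 1 → ok
  c4: data parity 0, sent cp 0 → ok
Exactly one row (r0) and one column (c2) fail → the flipped bit is at their intersection.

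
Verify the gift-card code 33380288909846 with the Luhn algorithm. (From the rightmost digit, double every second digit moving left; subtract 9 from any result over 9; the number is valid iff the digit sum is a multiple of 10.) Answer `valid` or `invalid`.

valid

From the right, keep odd positions and double even positions (subtract 9 from any doubled value over 9):
  doubled (positions 2,4,...): 8 9 9 7 0 6 6 → sum 45
  kept (positions 1,3,...): 6 8 0 8 2 8 3 → sum 35
Total = 80.
80 mod 10 = 0, so the number is valid.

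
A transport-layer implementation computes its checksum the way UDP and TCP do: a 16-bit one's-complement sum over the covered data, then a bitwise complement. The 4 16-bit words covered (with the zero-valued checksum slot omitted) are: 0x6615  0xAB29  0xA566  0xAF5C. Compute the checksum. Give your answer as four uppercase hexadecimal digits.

One's-complement addition (fold any carry out of bit 15 back into bit 0):
  0x6615 + 0xAB29 = 0x1113E → wrap carry → 0x113F
  0x113F + 0xA566 = 0x0B6A5
  0xB6A5 + 0xAF5C = 0x16601 → wrap carry → 0x6602
One's-complement sum = 0x6602.
Checksum = ~0x6602 & 0xFFFF = 0x99FD.

99FD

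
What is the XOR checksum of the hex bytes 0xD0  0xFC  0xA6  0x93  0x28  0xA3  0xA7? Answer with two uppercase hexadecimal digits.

XOR the bytes together:
  start with 0xD0
  0xD0 ⊕ 0xFC = 0x2C
  0x2C ⊕ 0xA6 = 0x8A
  0x8A ⊕ 0x93 = 0x19
  0x19 ⊕ 0x28 = 0x31
  0x31 ⊕ 0xA3 = 0x92
  0x92 ⊕ 0xA7 = 0x35

35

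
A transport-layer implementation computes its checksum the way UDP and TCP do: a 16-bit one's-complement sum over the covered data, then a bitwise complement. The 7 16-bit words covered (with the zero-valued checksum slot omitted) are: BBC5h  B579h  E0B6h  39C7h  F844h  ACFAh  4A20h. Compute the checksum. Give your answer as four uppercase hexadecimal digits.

84E2

One's-complement addition (fold any carry out of bit 15 back into bit 0):
  0xBBC5 + 0xB579 = 0x1713E → wrap carry → 0x713F
  0x713F + 0xE0B6 = 0x151F5 → wrap carry → 0x51F6
  0x51F6 + 0x39C7 = 0x08BBD
  0x8BBD + 0xF844 = 0x18401 → wrap carry → 0x8402
  0x8402 + 0xACFA = 0x130FC → wrap carry → 0x30FD
  0x30FD + 0x4A20 = 0x07B1D
One's-complement sum = 0x7B1D.
Checksum = ~0x7B1D & 0xFFFF = 0x84E2.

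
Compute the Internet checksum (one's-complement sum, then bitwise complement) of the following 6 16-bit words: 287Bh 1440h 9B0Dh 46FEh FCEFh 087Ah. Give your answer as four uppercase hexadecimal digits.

One's-complement addition (fold any carry out of bit 15 back into bit 0):
  0x287B + 0x1440 = 0x03CBB
  0x3CBB + 0x9B0D = 0x0D7C8
  0xD7C8 + 0x46FE = 0x11EC6 → wrap carry → 0x1EC7
  0x1EC7 + 0xFCEF = 0x11BB6 → wrap carry → 0x1BB7
  0x1BB7 + 0x087A = 0x02431
One's-complement sum = 0x2431.
Checksum = ~0x2431 & 0xFFFF = 0xDBCE.

DBCE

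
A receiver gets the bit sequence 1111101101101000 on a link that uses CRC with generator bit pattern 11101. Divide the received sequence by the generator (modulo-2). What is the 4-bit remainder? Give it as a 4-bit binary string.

0000

Modulo-2 division of 1111101101101000 by 11101:
  pos 0: 11111 XOR 11101 = 00010
  pos 3: 10011 XOR 11101 = 01110
  pos 4: 11100 XOR 11101 = 00001
  pos 8: 11101 XOR 11101 = 00000
Remainder = 0000 (zero — the frame passes the CRC check).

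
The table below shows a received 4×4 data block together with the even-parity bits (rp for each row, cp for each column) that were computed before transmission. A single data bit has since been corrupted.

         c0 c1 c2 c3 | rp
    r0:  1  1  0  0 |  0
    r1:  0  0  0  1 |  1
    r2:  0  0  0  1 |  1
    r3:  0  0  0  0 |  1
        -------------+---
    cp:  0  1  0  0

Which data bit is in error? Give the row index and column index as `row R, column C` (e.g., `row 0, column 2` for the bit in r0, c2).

Recompute each row's even parity and compare to rp:
  r0: data parity 0, sent rp 0 → ok
  r1: data parity 1, sent rp 1 → ok
  r2: data parity 1, sent rp 1 → ok
  r3: data parity 0, sent rp 1 → mismatch
Recompute each column's even parity and compare to cp:
  c0: data parity 1, sent cp 0 → mismatch
  c1: data parity 1, sent cp 1 → ok
  c2: data parity 0, sent cp 0 → ok
  c3: data parity 0, sent cp 0 → ok
Exactly one row (r3) and one column (c0) fail → the flipped bit is at their intersection.

row 3, column 0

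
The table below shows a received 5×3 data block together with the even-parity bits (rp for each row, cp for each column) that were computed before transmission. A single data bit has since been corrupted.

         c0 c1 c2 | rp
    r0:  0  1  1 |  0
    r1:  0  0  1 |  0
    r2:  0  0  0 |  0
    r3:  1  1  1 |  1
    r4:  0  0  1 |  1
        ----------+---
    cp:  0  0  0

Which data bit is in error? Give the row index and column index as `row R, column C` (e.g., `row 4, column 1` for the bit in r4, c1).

row 1, column 0

Recompute each row's even parity and compare to rp:
  r0: data parity 0, sent rp 0 → ok
  r1: data parity 1, sent rp 0 → mismatch
  r2: data parity 0, sent rp 0 → ok
  r3: data parity 1, sent rp 1 → ok
  r4: data parity 1, sent rp 1 → ok
Recompute each column's even parity and compare to cp:
  c0: data parity 1, sent cp 0 → mismatch
  c1: data parity 0, sent cp 0 → ok
  c2: data parity 0, sent cp 0 → ok
Exactly one row (r1) and one column (c0) fail → the flipped bit is at their intersection.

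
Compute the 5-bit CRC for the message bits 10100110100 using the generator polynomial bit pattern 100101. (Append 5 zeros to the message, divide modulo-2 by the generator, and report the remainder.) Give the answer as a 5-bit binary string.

Append 5 zeros: 1010011010000000. Divide by 100101 (XOR where the leading bit is 1):
  pos 0: 101001 XOR 100101 = 001100
  pos 2: 110010 XOR 100101 = 010111
  pos 3: 101111 XOR 100101 = 001010
  pos 5: 101000 XOR 100101 = 001101
  pos 7: 110100 XOR 100101 = 010001
  pos 8: 100010 XOR 100101 = 000111
Remainder (last 5 bits) = 11100. This is the CRC / FCS.

11100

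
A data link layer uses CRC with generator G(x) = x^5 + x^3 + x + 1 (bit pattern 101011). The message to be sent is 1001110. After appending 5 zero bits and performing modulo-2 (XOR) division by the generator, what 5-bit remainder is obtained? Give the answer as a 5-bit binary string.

Append 5 zeros: 100111000000. Divide by 101011 (XOR where the leading bit is 1):
  pos 0: 100111 XOR 101011 = 001100
  pos 2: 110000 XOR 101011 = 011011
  pos 3: 110110 XOR 101011 = 011101
  pos 4: 111010 XOR 101011 = 010001
  pos 5: 100010 XOR 101011 = 001001
Remainder (last 5 bits) = 10010. This is the CRC / FCS.

10010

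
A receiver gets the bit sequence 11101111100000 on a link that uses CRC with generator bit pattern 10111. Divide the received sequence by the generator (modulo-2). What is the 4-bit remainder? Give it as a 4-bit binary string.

0000

Modulo-2 division of 11101111100000 by 10111:
  pos 0: 11101 XOR 10111 = 01010
  pos 1: 10101 XOR 10111 = 00010
  pos 4: 10111 XOR 10111 = 00000
Remainder = 0000 (zero — the frame passes the CRC check).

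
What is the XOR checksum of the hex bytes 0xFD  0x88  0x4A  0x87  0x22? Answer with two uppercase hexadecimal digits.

XOR the bytes together:
  start with 0xFD
  0xFD ⊕ 0x88 = 0x75
  0x75 ⊕ 0x4A = 0x3F
  0x3F ⊕ 0x87 = 0xB8
  0xB8 ⊕ 0x22 = 0x9A

9A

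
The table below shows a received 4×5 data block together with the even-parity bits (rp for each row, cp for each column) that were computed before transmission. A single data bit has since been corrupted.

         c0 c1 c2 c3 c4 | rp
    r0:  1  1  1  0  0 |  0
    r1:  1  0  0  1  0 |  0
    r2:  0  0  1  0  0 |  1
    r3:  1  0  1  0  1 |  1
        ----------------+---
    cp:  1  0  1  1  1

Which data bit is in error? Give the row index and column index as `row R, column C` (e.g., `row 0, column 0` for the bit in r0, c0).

Recompute each row's even parity and compare to rp:
  r0: data parity 1, sent rp 0 → mismatch
  r1: data parity 0, sent rp 0 → ok
  r2: data parity 1, sent rp 1 → ok
  r3: data parity 1, sent rp 1 → ok
Recompute each column's even parity and compare to cp:
  c0: data parity 1, sent cp 1 → ok
  c1: data parity 1, sent cp 0 → mismatch
  c2: data parity 1, sent cp 1 → ok
  c3: data parity 1, sent cp 1 → ok
  c4: data parity 1, sent cp 1 → ok
Exactly one row (r0) and one column (c1) fail → the flipped bit is at their intersection.

row 0, column 1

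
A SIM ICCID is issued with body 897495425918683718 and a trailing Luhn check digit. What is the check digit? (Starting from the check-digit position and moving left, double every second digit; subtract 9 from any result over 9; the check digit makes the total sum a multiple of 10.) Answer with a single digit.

9

Partial digits right→left: 8 1 7 3 8 6 8 1 9 5 2 4 5 9 4 7 9 8
Double every second digit counting from the check-digit position (so the 1st, 3rd, 5th, ... of the partial from the right).
  doubled (with −9 where >9): 7 5 7 7 9 4 1 8 9 → sum 57
  kept as-is: 1 3 6 1 5 4 9 7 8 → sum 44
Total = 57 + 44 = 101.
Check digit = (10 − (101 mod 10)) mod 10 = 9.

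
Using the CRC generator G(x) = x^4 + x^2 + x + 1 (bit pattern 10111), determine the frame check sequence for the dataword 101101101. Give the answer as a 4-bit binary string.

1111

Append 4 zeros: 1011011010000. Divide by 10111 (XOR where the leading bit is 1):
  pos 0: 10110 XOR 10111 = 00001
  pos 4: 11101 XOR 10111 = 01010
  pos 5: 10100 XOR 10111 = 00011
  pos 8: 11000 XOR 10111 = 01111
Remainder (last 4 bits) = 1111. This is the CRC / FCS.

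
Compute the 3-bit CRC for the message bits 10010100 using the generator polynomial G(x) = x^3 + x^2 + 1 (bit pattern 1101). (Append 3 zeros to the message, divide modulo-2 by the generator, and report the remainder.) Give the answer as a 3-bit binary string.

111

Append 3 zeros: 10010100000. Divide by 1101 (XOR where the leading bit is 1):
  pos 0: 1001 XOR 1101 = 0100
  pos 1: 1000 XOR 1101 = 0101
  pos 2: 1011 XOR 1101 = 0110
  pos 3: 1100 XOR 1101 = 0001
  pos 6: 1000 XOR 1101 = 0101
  pos 7: 1010 XOR 1101 = 0111
Remainder (last 3 bits) = 111. This is the CRC / FCS.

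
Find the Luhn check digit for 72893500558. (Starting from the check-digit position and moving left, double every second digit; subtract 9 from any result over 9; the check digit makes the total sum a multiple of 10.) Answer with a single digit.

Partial digits right→left: 8 5 5 0 0 5 3 9 8 2 7
Double every second digit counting from the check-digit position (so the 1st, 3rd, 5th, ... of the partial from the right).
  doubled (with −9 where >9): 7 1 0 6 7 5 → sum 26
  kept as-is: 5 0 5 9 2 → sum 21
Total = 26 + 21 = 47.
Check digit = (10 − (47 mod 10)) mod 10 = 3.

3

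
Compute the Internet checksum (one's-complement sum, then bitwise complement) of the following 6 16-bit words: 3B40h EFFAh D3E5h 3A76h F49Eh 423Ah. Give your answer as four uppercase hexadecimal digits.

One's-complement addition (fold any carry out of bit 15 back into bit 0):
  0x3B40 + 0xEFFA = 0x12B3A → wrap carry → 0x2B3B
  0x2B3B + 0xD3E5 = 0x0FF20
  0xFF20 + 0x3A76 = 0x13996 → wrap carry → 0x3997
  0x3997 + 0xF49E = 0x12E35 → wrap carry → 0x2E36
  0x2E36 + 0x423A = 0x07070
One's-complement sum = 0x7070.
Checksum = ~0x7070 & 0xFFFF = 0x8F8F.

8F8F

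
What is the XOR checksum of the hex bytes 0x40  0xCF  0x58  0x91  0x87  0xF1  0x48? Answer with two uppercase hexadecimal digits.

78

XOR the bytes together:
  start with 0x40
  0x40 ⊕ 0xCF = 0x8F
  0x8F ⊕ 0x58 = 0xD7
  0xD7 ⊕ 0x91 = 0x46
  0x46 ⊕ 0x87 = 0xC1
  0xC1 ⊕ 0xF1 = 0x30
  0x30 ⊕ 0x48 = 0x78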